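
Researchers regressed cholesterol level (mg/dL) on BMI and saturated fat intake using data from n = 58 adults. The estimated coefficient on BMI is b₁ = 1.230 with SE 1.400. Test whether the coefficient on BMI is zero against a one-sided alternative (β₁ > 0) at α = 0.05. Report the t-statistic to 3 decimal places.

t = 0.879

H₀: β₁ = 0 vs H₁: β₁ > 0.
t = (b₁ − β₁⁰)/SE = 1.230 / 1.400 = 0.879.
df = n − k − 1 = 58 − 2 − 1 = 55.
One-sided p ≈ 0.1917, which is ≥ 0.05, so fail to reject H₀.
The data do not give significant evidence that the true slope on BMI is positive, holding the other predictors fixed.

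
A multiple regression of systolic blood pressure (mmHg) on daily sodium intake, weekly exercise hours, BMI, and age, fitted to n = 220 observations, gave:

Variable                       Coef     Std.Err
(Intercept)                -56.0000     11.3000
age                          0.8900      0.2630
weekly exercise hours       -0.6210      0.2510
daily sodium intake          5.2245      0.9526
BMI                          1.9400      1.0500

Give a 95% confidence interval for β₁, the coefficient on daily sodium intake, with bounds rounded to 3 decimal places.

(3.347, 7.102)

Read off: b = 5.2245, SE = 0.9526 for daily sodium intake.
df = n − k − 1 = 220 − 4 − 1 = 215.
t* = t_{0.025, 215} = 1.971059.
Margin = t* × SE = 1.971059 × 0.9526 = 1.87763.
CI: 5.2245 ± 1.87763 → (3.347, 7.102).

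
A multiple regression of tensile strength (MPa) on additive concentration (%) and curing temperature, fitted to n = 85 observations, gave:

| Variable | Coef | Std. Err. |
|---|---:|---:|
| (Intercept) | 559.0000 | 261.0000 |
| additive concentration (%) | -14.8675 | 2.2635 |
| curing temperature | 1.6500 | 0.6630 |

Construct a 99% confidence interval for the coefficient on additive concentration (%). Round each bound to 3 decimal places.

(-20.837, -8.898)

Read off: b = -14.8675, SE = 2.2635 for additive concentration (%).
df = n − k − 1 = 85 − 2 − 1 = 82.
t* = t_{0.005, 82} = 2.637123.
Margin = t* × SE = 2.637123 × 2.2635 = 5.96913.
CI: -14.8675 ± 5.96913 → (-20.837, -8.898).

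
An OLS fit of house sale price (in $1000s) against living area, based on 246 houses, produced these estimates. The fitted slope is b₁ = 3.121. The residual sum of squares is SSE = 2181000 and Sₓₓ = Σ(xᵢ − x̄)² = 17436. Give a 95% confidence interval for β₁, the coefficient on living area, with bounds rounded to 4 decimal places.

MSE = SSE/(n − 2) = 2181000/244 = 8938.52.
SE(b₁) = √(MSE/Sₓₓ) = √(8938.52/17436) = 0.715994.
df = n − 2 = 244.
t* = t_{0.025, 244} = 1.969734.
Margin = t* × SE = 1.969734 × 0.715994 = 1.410318.
CI: 3.121 ± 1.410318 → (1.7107, 4.5313).
With 95% confidence, each one-unit increase in living area is associated with a change of between 1.7107 and 4.5313 $1000s in house sale price.

(1.7107, 4.5313)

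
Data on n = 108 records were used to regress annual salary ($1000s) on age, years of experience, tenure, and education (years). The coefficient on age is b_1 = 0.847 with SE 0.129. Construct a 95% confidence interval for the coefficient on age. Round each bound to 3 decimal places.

(0.591, 1.103)

df = n − k − 1 = 108 − 4 − 1 = 103.
t* = t_{0.025, 103} = 1.983264.
Margin = t* × SE = 1.983264 × 0.129 = 0.25584.
CI: 0.847 ± 0.25584 → (0.591, 1.103).
With 95% confidence, each one-unit increase in age is associated with a change of between 0.591 and 1.103 $1000s in annual salary, holding the other predictors fixed.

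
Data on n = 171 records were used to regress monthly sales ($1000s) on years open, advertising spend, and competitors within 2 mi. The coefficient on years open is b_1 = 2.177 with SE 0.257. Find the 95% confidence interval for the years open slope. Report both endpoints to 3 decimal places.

df = n − k − 1 = 171 − 3 − 1 = 167.
t* = t_{0.025, 167} = 1.974271.
Margin = t* × SE = 1.974271 × 0.257 = 0.50739.
CI: 2.177 ± 0.50739 → (1.670, 2.684).
With 95% confidence, each one-unit increase in years open is associated with a change of between 1.670 and 2.684 $1000s in monthly sales, holding the other predictors fixed.

(1.670, 2.684)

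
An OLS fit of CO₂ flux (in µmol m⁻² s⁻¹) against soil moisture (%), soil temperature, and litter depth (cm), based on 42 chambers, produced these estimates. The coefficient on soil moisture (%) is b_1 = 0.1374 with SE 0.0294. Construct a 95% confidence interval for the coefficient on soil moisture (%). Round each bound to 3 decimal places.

df = n − k − 1 = 42 − 3 − 1 = 38.
t* = t_{0.025, 38} = 2.024394.
Margin = t* × SE = 2.024394 × 0.0294 = 0.05952.
CI: 0.1374 ± 0.05952 → (0.078, 0.197).
With 95% confidence, each one-unit increase in soil moisture (%) is associated with a change of between 0.078 and 0.197 µmol m⁻² s⁻¹ in CO₂ flux, holding the other predictors fixed.

(0.078, 0.197)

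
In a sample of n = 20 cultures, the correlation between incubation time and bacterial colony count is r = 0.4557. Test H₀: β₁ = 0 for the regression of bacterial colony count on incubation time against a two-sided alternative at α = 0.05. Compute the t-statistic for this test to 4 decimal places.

t = r·√(n − 2)/√(1 − r²) = 0.4557·√18/√0.792338 = 2.1720.
df = n − 2 = 18.
Two-sided p ≈ 0.0435, which is < 0.05, so reject H₀.
There is evidence of a linear association between incubation time and bacterial colony count.

t = 2.1720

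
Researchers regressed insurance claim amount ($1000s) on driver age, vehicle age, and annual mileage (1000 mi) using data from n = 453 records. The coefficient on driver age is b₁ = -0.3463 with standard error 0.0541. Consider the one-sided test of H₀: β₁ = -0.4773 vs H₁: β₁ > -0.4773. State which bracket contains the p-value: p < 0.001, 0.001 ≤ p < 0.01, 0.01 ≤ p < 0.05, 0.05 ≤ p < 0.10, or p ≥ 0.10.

0.001 ≤ p < 0.01

t = (-0.3463 − (-0.4773)) / 0.0541 = 2.421.
df = n − k − 1 = 453 − 3 − 1 = 449.
One-sided p = P(T_{449} > t) ≈ 0.0079.
So 0.001 ≤ p < 0.01.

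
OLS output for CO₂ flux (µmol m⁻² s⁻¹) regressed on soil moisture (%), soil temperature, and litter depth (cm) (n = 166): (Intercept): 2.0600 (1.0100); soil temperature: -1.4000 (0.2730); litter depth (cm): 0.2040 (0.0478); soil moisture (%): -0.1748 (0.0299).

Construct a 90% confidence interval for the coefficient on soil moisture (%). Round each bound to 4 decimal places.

Read off: b = -0.1748, SE = 0.0299 for soil moisture (%).
df = n − k − 1 = 166 − 3 − 1 = 162.
t* = t_{0.05, 162} = 1.654314.
Margin = t* × SE = 1.654314 × 0.0299 = 0.049464.
CI: -0.1748 ± 0.049464 → (-0.2243, -0.1253).

(-0.2243, -0.1253)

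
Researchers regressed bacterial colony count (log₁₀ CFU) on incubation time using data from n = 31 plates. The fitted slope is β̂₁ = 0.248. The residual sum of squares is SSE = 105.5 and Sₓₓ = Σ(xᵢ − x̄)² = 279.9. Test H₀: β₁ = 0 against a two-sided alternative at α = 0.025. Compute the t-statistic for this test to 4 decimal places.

MSE = SSE/(n − 2) = 105.5/29 = 3.63793.
SE(β̂₁) = √(MSE/Sₓₓ) = √(3.63793/279.9) = 0.114005.
t = 0.248 / 0.114005 = 2.1753.
df = n − 2 = 29.
Two-sided p ≈ 0.0379, which is ≥ 0.025, so fail to reject H₀.
The data do not give significant evidence of an association between incubation time and bacterial colony count.

t = 2.1753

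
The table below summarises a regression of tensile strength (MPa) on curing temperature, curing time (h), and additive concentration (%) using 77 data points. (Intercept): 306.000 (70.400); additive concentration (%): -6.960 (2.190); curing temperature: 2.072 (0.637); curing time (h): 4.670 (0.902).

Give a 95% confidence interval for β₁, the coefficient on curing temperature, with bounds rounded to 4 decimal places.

Read off: b = 2.072, SE = 0.637 for curing temperature.
df = n − k − 1 = 77 − 3 − 1 = 73.
t* = t_{0.025, 73} = 1.992997.
Margin = t* × SE = 1.992997 × 0.637 = 1.269539.
CI: 2.072 ± 1.269539 → (0.8025, 3.3415).

(0.8025, 3.3415)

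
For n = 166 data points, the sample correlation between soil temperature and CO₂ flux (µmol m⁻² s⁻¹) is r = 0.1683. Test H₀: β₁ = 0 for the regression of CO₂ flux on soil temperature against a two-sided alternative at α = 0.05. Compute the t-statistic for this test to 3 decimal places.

t = r·√(n − 2)/√(1 − r²) = 0.1683·√164/√0.971675 = 2.186.
df = n − 2 = 164.
Two-sided p ≈ 0.0302, which is < 0.05, so reject H₀.
There is evidence of a linear association between soil temperature and CO₂ flux.

t = 2.186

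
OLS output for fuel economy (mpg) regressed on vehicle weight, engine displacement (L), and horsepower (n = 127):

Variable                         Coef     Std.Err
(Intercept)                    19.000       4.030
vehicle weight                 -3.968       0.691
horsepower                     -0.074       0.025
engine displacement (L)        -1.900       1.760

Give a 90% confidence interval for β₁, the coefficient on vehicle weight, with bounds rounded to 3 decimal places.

(-5.113, -2.823)

Read off: b = -3.968, SE = 0.691 for vehicle weight.
df = n − k − 1 = 127 − 3 − 1 = 123.
t* = t_{0.05, 123} = 1.657336.
Margin = t* × SE = 1.657336 × 0.691 = 1.14522.
CI: -3.968 ± 1.14522 → (-5.113, -2.823).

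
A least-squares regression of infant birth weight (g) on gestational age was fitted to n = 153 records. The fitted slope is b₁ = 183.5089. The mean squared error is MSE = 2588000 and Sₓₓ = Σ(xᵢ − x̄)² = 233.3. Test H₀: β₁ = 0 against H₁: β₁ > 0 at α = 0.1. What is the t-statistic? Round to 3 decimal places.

t = 1.742

SE(b₁) = √(MSE/Sₓₓ) = √(2.588e+06/233.3) = 105.323.
t = 183.5089 / 105.323 = 1.742.
df = n − 2 = 151.
One-sided p ≈ 0.0417, which is < 0.1, so reject H₀.
There is evidence that the true slope on gestational age is positive.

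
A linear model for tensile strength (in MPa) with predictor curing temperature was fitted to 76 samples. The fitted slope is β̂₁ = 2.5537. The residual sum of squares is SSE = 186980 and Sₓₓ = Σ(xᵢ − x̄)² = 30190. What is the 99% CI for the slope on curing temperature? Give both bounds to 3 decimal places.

MSE = SSE/(n − 2) = 186980/74 = 2526.76.
SE(β̂₁) = √(MSE/Sₓₓ) = √(2526.76/30190) = 0.289301.
df = n − 2 = 74.
t* = t_{0.005, 74} = 2.643913.
Margin = t* × SE = 2.643913 × 0.289301 = 0.76489.
CI: 2.5537 ± 0.76489 → (1.789, 3.319).
With 99% confidence, each one-unit increase in curing temperature is associated with a change of between 1.789 and 3.319 MPa in tensile strength.

(1.789, 3.319)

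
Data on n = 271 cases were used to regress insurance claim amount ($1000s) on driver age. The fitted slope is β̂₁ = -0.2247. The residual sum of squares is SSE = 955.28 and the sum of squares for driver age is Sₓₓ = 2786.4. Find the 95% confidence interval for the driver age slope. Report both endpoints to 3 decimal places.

(-0.295, -0.154)

MSE = SSE/(n − 2) = 955.28/269 = 3.55123.
SE(β̂₁) = √(MSE/Sₓₓ) = √(3.55123/2786.4) = 0.0356999.
df = n − 2 = 269.
t* = t_{0.025, 269} = 1.968822.
Margin = t* × SE = 1.968822 × 0.0356999 = 0.07029.
CI: -0.2247 ± 0.07029 → (-0.295, -0.154).
With 95% confidence, each one-unit increase in driver age is associated with a change of between -0.295 and -0.154 $1000s in insurance claim amount.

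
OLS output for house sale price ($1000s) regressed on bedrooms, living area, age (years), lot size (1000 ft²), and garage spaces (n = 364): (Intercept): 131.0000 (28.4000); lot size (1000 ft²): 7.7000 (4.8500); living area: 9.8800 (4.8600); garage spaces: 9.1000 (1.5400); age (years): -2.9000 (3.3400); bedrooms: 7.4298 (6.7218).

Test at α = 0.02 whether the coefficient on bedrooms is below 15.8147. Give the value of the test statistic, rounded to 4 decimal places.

Read off: b = 7.4298, SE = 6.7218 for bedrooms.
H₀: β₁ = 15.8147 vs H₁: β₁ < 15.8147.
t = (7.4298 − 15.8147) / 6.7218 = -1.2474.
df = n − k − 1 = 364 − 5 − 1 = 358.
One-sided p ≈ 0.1065, which is ≥ 0.02, so fail to reject H₀.
The data do not give significant evidence that the true slope on bedrooms is below 15.8147 $1000s per unit, holding the other predictors fixed.

t = -1.2474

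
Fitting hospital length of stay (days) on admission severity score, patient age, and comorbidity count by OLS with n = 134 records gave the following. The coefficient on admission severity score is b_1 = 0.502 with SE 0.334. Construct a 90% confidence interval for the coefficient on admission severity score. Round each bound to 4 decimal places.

df = n − k − 1 = 134 − 3 − 1 = 130.
t* = t_{0.05, 130} = 1.656659.
Margin = t* × SE = 1.656659 × 0.334 = 0.553324.
CI: 0.502 ± 0.553324 → (-0.0513, 1.0553).
With 90% confidence, each one-unit increase in admission severity score is associated with a change of between -0.0513 and 1.0553 days in hospital length of stay, holding the other predictors fixed.

(-0.0513, 1.0553)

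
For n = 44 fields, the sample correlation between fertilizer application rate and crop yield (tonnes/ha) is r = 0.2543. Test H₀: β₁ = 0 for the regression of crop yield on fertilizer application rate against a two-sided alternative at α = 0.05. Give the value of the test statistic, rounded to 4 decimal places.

t = r·√(n − 2)/√(1 − r²) = 0.2543·√42/√0.935332 = 1.7041.
df = n − 2 = 42.
Two-sided p ≈ 0.0958, which is ≥ 0.05, so fail to reject H₀.
The data do not give significant evidence of a linear association between fertilizer application rate and crop yield.

t = 1.7041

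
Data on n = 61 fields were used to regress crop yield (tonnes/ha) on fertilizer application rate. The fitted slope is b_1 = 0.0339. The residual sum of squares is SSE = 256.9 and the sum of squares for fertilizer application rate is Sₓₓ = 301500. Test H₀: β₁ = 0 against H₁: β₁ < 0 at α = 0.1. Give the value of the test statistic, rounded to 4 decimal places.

t = 8.9205

MSE = SSE/(n − 2) = 256.9/59 = 4.35424.
SE(b_1) = √(MSE/Sₓₓ) = √(4.35424/301500) = 0.00380025.
t = 0.0339 / 0.00380025 = 8.9205.
df = n − 2 = 59.
One-sided p ≈ 1.0000, which is ≥ 0.1, so fail to reject H₀.
The data do not give significant evidence that the true slope on fertilizer application rate is negative.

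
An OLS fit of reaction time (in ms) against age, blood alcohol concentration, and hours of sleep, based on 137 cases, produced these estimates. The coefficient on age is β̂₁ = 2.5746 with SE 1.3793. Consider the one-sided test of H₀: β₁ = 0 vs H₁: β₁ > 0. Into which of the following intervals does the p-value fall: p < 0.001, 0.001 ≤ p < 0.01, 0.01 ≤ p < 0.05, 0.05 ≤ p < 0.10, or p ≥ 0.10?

0.01 ≤ p < 0.05

t = 2.5746 / 1.3793 = 1.867.
df = n − k − 1 = 137 − 3 − 1 = 133.
One-sided p = P(T_{133} > t) ≈ 0.0321.
So 0.01 ≤ p < 0.05.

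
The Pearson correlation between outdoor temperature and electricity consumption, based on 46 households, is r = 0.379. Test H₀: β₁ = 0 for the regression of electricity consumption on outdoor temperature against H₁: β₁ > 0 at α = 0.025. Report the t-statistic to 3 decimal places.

t = r·√(n − 2)/√(1 − r²) = 0.379·√44/√0.856359 = 2.717.
df = n − 2 = 44.
One-sided p ≈ 0.0047, which is < 0.025, so reject H₀.
There is evidence of a linear association between outdoor temperature and electricity consumption.

t = 2.717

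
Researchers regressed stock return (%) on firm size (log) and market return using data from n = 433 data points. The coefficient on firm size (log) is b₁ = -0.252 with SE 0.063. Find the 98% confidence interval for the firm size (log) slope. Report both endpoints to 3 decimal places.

(-0.399, -0.105)

df = n − k − 1 = 433 − 2 − 1 = 430.
t* = t_{0.01, 430} = 2.335051.
Margin = t* × SE = 2.335051 × 0.063 = 0.14711.
CI: -0.252 ± 0.14711 → (-0.399, -0.105).
With 98% confidence, each one-unit increase in firm size (log) is associated with a change of between -0.399 and -0.105 % in stock return, holding the other predictors fixed.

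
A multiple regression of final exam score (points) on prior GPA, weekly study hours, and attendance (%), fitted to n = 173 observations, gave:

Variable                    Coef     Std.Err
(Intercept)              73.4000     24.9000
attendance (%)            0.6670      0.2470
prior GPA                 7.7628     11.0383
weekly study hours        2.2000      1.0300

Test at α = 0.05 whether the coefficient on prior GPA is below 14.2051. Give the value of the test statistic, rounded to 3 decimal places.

t = -0.584

Read off: b = 7.7628, SE = 11.0383 for prior GPA.
H₀: β₁ = 14.2051 vs H₁: β₁ < 14.2051.
t = (7.7628 − 14.2051) / 11.0383 = -0.584.
df = n − k − 1 = 173 − 3 − 1 = 169.
One-sided p ≈ 0.2801, which is ≥ 0.05, so fail to reject H₀.
The data do not give significant evidence that the true slope on prior GPA is below 14.2051 points per unit, holding the other predictors fixed.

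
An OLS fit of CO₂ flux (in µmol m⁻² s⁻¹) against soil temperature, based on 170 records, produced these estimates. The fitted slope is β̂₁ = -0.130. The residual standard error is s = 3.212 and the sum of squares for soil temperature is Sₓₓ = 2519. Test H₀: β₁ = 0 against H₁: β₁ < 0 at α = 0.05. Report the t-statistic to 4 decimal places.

SE(β̂₁) = s/√Sₓₓ = 3.212/√2519 = 0.0639973.
t = -0.130 / 0.0639973 = -2.0313.
df = n − 2 = 168.
One-sided p ≈ 0.0219, which is < 0.05, so reject H₀.
There is evidence that the true slope on soil temperature is negative.

t = -2.0313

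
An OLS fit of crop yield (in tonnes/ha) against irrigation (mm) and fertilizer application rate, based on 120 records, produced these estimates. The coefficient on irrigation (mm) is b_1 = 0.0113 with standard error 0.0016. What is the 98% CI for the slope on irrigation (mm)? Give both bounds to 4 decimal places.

df = n − k − 1 = 120 − 2 − 1 = 117.
t* = t_{0.01, 117} = 2.358642.
Margin = t* × SE = 2.358642 × 0.0016 = 0.003774.
CI: 0.0113 ± 0.003774 → (0.0075, 0.0151).
With 98% confidence, each one-unit increase in irrigation (mm) is associated with a change of between 0.0075 and 0.0151 tonnes/ha in crop yield, holding the other predictors fixed.

(0.0075, 0.0151)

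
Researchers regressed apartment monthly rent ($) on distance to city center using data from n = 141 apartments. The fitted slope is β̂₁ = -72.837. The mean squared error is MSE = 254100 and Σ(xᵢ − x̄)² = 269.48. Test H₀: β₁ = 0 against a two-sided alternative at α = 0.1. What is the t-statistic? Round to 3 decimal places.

t = -2.372

SE(β̂₁) = √(MSE/Sₓₓ) = √(254100/269.48) = 30.7071.
t = -72.837 / 30.7071 = -2.372.
df = n − 2 = 139.
Two-sided p ≈ 0.0191, which is < 0.1, so reject H₀.
There is evidence that distance to city center is associated with apartment monthly rent.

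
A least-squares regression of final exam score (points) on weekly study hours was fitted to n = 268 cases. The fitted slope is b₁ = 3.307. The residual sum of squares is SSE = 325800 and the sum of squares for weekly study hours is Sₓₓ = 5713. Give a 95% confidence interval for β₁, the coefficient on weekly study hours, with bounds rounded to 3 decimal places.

(2.395, 4.219)

MSE = SSE/(n − 2) = 325800/266 = 1224.81.
SE(b₁) = √(MSE/Sₓₓ) = √(1224.81/5713) = 0.463023.
df = n − 2 = 266.
t* = t_{0.025, 266} = 1.968922.
Margin = t* × SE = 1.968922 × 0.463023 = 0.91166.
CI: 3.307 ± 0.91166 → (2.395, 4.219).
With 95% confidence, each one-unit increase in weekly study hours is associated with a change of between 2.395 and 4.219 points in final exam score.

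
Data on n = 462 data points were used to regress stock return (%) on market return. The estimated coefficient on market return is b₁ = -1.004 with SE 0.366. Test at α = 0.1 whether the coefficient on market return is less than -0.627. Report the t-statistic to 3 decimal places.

t = -1.030

H₀: β₁ = -0.627 vs H₁: β₁ < -0.627.
t = (b₁ − β₁⁰)/SE = (-1.004 − (-0.627)) / 0.366 = -1.030.
df = n − 2 = 462 − 2 = 460.
One-sided p ≈ 0.1518, which is ≥ 0.1, so fail to reject H₀.
The data do not give significant evidence that the true slope on market return is below -0.627 % per unit.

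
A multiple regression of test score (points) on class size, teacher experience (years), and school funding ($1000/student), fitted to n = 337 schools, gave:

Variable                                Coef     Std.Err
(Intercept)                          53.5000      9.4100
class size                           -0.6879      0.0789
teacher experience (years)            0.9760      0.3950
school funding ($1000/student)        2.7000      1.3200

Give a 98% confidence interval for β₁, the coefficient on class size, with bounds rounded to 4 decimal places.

Read off: b = -0.6879, SE = 0.0789 for class size.
df = n − k − 1 = 337 − 3 − 1 = 333.
t* = t_{0.01, 333} = 2.337598.
Margin = t* × SE = 2.337598 × 0.0789 = 0.184436.
CI: -0.6879 ± 0.184436 → (-0.8723, -0.5035).

(-0.8723, -0.5035)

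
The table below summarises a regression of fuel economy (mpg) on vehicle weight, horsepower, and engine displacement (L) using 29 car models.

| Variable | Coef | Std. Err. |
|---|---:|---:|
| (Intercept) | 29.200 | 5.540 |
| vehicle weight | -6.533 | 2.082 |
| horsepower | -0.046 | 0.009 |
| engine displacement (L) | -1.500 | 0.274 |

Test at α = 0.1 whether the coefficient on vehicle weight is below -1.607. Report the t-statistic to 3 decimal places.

t = -2.366

Read off: b = -6.533, SE = 2.082 for vehicle weight.
H₀: β₁ = -1.607 vs H₁: β₁ < -1.607.
t = (-6.533 − (-1.607)) / 2.082 = -2.366.
df = n − k − 1 = 29 − 3 − 1 = 25.
One-sided p ≈ 0.0130, which is < 0.1, so reject H₀.
There is evidence that the true slope on vehicle weight is below -1.607 mpg per unit, holding the other predictors fixed.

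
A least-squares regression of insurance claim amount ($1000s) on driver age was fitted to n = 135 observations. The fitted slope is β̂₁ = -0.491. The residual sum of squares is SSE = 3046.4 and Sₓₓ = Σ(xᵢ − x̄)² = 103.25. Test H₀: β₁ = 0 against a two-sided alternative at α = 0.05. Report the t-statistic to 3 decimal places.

t = -1.042

MSE = SSE/(n − 2) = 3046.4/133 = 22.9053.
SE(β̂₁) = √(MSE/Sₓₓ) = √(22.9053/103.25) = 0.471002.
t = -0.491 / 0.471002 = -1.042.
df = n − 2 = 133.
Two-sided p ≈ 0.2991, which is ≥ 0.05, so fail to reject H₀.
The data do not give significant evidence of an association between driver age and insurance claim amount.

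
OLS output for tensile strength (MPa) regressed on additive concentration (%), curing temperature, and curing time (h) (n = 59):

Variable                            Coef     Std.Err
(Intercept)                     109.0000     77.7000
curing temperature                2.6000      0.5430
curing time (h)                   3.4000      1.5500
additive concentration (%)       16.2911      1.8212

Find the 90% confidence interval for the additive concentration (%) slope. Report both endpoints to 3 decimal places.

Read off: b = 16.2911, SE = 1.8212 for additive concentration (%).
df = n − k − 1 = 59 − 3 − 1 = 55.
t* = t_{0.05, 55} = 1.673034.
Margin = t* × SE = 1.673034 × 1.8212 = 3.04693.
CI: 16.2911 ± 3.04693 → (13.244, 19.338).

(13.244, 19.338)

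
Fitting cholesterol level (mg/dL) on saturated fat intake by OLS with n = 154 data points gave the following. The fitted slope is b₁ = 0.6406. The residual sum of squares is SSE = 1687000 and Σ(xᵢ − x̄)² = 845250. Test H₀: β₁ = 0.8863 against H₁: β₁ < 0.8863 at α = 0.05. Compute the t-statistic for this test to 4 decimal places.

MSE = SSE/(n − 2) = 1687000/152 = 11098.7.
SE(b₁) = √(MSE/Sₓₓ) = √(11098.7/845250) = 0.114589.
t = (0.6406 − 0.8863) / 0.114589 = -2.1442.
df = n − 2 = 152.
One-sided p ≈ 0.0168, which is < 0.05, so reject H₀.
There is evidence that the true slope on saturated fat intake is below 0.8863 mg/dL per unit.

t = -2.1442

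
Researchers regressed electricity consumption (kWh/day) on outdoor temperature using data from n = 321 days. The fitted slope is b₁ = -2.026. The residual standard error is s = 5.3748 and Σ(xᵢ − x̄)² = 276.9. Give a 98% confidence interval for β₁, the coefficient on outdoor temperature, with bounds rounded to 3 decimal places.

SE(b₁) = s/√Sₓₓ = 5.3748/√276.9 = 0.322999.
df = n − 2 = 319.
t* = t_{0.01, 319} = 2.338094.
Margin = t* × SE = 2.338094 × 0.322999 = 0.75520.
CI: -2.026 ± 0.75520 → (-2.781, -1.271).
With 98% confidence, each one-unit increase in outdoor temperature is associated with a change of between -2.781 and -1.271 kWh/day in electricity consumption.

(-2.781, -1.271)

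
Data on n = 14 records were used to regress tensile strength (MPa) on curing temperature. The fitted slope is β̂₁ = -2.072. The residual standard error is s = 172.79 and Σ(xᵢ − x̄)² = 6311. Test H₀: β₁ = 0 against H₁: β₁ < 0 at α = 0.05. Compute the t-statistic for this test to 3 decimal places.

SE(β̂₁) = s/√Sₓₓ = 172.79/√6311 = 2.17505.
t = -2.072 / 2.17505 = -0.953.
df = n − 2 = 12.
One-sided p ≈ 0.1798, which is ≥ 0.05, so fail to reject H₀.
The data do not give significant evidence that the true slope on curing temperature is negative.

t = -0.953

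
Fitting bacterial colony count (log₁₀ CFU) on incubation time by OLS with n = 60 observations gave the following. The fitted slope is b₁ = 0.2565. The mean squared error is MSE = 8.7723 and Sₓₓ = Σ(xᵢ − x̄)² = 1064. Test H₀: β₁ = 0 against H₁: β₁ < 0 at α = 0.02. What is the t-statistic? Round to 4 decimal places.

SE(b₁) = √(MSE/Sₓₓ) = √(8.7723/1064) = 0.0908.
t = 0.2565 / 0.0908 = 2.8249.
df = n − 2 = 58.
One-sided p ≈ 0.9968, which is ≥ 0.02, so fail to reject H₀.
The data do not give significant evidence that the true slope on incubation time is negative.

t = 2.8249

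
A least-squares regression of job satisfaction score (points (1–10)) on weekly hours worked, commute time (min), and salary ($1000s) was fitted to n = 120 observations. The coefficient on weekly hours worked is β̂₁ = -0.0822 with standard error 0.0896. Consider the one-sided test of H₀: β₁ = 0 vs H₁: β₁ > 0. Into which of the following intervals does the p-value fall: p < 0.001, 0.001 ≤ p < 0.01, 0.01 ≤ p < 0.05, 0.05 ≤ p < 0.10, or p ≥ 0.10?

p ≥ 0.10

t = -0.0822 / 0.0896 = -0.917.
df = n − k − 1 = 120 − 3 − 1 = 116.
One-sided p = P(T_{116} > t) ≈ 0.8196.
So p ≥ 0.10.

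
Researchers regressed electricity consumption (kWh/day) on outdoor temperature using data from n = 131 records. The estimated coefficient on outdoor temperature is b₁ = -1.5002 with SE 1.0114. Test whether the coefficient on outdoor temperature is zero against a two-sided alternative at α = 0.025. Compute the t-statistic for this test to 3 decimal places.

H₀: β₁ = 0 vs H₁: β₁ ≠ 0.
t = (b₁ − β₁⁰)/SE = -1.5002 / 1.0114 = -1.483.
df = n − 2 = 131 − 2 = 129.
Two-sided p ≈ 0.1404, which is ≥ 0.025, so fail to reject H₀.
The data do not give significant evidence of an association between outdoor temperature and electricity consumption.

t = -1.483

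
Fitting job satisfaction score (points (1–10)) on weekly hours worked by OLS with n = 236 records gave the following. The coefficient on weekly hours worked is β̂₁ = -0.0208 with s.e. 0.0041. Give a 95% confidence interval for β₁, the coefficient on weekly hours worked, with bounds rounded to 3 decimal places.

(-0.029, -0.013)

df = n − 2 = 236 − 2 = 234.
t* = t_{0.025, 234} = 1.970154.
Margin = t* × SE = 1.970154 × 0.0041 = 0.00808.
CI: -0.0208 ± 0.00808 → (-0.029, -0.013).
With 95% confidence, each one-unit increase in weekly hours worked is associated with a change of between -0.029 and -0.013 points (1–10) in job satisfaction score.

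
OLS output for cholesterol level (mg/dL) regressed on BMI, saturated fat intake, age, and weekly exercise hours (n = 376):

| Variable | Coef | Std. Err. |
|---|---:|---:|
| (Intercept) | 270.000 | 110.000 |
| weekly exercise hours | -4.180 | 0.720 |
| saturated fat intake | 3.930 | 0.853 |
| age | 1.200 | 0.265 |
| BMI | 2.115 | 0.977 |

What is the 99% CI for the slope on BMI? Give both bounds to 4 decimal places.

Read off: b = 2.115, SE = 0.977 for BMI.
df = n − k − 1 = 376 − 4 − 1 = 371.
t* = t_{0.005, 371} = 2.589146.
Margin = t* × SE = 2.589146 × 0.977 = 2.529596.
CI: 2.115 ± 2.529596 → (-0.4146, 4.6446).

(-0.4146, 4.6446)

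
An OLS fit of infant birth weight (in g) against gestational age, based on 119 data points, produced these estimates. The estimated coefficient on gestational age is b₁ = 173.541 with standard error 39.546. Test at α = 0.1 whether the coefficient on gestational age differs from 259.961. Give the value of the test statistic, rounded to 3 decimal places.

H₀: β₁ = 259.961 vs H₁: β₁ ≠ 259.961.
t = (b₁ − β₁⁰)/SE = (173.541 − 259.961) / 39.546 = -2.185.
df = n − 2 = 119 − 2 = 117.
Two-sided p ≈ 0.0309, which is < 0.1, so reject H₀.
There is evidence that the true slope on gestational age differs from 259.961 g per unit.

t = -2.185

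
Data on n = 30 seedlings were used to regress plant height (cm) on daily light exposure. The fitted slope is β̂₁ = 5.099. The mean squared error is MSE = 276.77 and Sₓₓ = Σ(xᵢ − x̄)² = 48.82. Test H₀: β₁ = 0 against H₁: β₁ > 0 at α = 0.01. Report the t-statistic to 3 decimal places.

t = 2.142

SE(β̂₁) = √(MSE/Sₓₓ) = √(276.77/48.82) = 2.38101.
t = 5.099 / 2.38101 = 2.142.
df = n − 2 = 28.
One-sided p ≈ 0.0205, which is ≥ 0.01, so fail to reject H₀.
The data do not give significant evidence that the true slope on daily light exposure is positive.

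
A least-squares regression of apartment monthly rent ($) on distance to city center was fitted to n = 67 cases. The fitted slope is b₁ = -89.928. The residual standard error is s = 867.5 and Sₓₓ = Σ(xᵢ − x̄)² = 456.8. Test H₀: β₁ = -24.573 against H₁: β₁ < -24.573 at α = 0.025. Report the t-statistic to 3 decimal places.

t = -1.610

SE(b₁) = s/√Sₓₓ = 867.5/√456.8 = 40.5888.
t = (-89.928 − (-24.573)) / 40.5888 = -1.610.
df = n − 2 = 65.
One-sided p ≈ 0.0561, which is ≥ 0.025, so fail to reject H₀.
The data do not give significant evidence that the true slope on distance to city center is below -24.573 $ per unit.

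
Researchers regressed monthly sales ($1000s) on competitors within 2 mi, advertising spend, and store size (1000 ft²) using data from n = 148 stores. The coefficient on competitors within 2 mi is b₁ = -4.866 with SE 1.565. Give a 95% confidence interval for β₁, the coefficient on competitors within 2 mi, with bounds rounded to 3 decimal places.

df = n − k − 1 = 148 − 3 − 1 = 144.
t* = t_{0.025, 144} = 1.976575.
Margin = t* × SE = 1.976575 × 1.565 = 3.09334.
CI: -4.866 ± 3.09334 → (-7.959, -1.773).
With 95% confidence, each one-unit increase in competitors within 2 mi is associated with a change of between -7.959 and -1.773 $1000s in monthly sales, holding the other predictors fixed.

(-7.959, -1.773)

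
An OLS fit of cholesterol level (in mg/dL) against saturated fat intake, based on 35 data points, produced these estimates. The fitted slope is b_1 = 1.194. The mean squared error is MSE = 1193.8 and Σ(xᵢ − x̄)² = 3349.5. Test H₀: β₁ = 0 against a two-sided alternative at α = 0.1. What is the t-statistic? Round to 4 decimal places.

SE(b_1) = √(MSE/Sₓₓ) = √(1193.8/3349.5) = 0.597002.
t = 1.194 / 0.597002 = 2.0000.
df = n − 2 = 33.
Two-sided p ≈ 0.0538, which is < 0.1, so reject H₀.
There is evidence that saturated fat intake is associated with cholesterol level.

t = 2.0000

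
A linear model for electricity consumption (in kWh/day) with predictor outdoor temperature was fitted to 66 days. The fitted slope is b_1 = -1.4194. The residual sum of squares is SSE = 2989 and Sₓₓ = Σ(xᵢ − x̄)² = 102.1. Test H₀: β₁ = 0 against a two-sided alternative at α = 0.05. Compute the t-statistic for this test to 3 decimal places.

t = -2.099

MSE = SSE/(n − 2) = 2989/64 = 46.7031.
SE(b_1) = √(MSE/Sₓₓ) = √(46.7031/102.1) = 0.676332.
t = -1.4194 / 0.676332 = -2.099.
df = n − 2 = 64.
Two-sided p ≈ 0.0398, which is < 0.05, so reject H₀.
There is evidence that outdoor temperature is associated with electricity consumption.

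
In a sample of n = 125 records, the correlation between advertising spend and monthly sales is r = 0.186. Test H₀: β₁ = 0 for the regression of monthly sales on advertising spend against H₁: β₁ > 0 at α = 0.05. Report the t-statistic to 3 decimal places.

t = 2.099

t = r·√(n − 2)/√(1 − r²) = 0.186·√123/√0.965404 = 2.099.
df = n − 2 = 123.
One-sided p ≈ 0.0189, which is < 0.05, so reject H₀.
There is evidence of a linear association between advertising spend and monthly sales.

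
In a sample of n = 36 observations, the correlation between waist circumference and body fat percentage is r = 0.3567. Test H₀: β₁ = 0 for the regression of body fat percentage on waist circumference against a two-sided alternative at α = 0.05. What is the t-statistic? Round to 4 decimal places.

t = 2.2264

t = r·√(n − 2)/√(1 − r²) = 0.3567·√34/√0.872765 = 2.2264.
df = n − 2 = 34.
Two-sided p ≈ 0.0327, which is < 0.05, so reject H₀.
There is evidence of a linear association between waist circumference and body fat percentage.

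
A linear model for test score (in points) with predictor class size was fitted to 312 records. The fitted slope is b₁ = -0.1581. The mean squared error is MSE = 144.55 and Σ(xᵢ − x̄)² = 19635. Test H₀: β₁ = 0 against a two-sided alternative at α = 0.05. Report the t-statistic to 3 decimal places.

SE(b₁) = √(MSE/Sₓₓ) = √(144.55/19635) = 0.0858012.
t = -0.1581 / 0.0858012 = -1.843.
df = n − 2 = 310.
Two-sided p ≈ 0.0663, which is ≥ 0.05, so fail to reject H₀.
The data do not give significant evidence of an association between class size and test score.

t = -1.843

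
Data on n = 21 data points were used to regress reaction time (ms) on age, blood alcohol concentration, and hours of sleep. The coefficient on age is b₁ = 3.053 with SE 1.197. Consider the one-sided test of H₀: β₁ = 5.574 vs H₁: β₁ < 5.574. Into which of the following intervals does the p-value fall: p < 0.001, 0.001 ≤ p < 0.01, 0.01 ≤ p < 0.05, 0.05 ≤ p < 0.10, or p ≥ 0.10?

0.01 ≤ p < 0.05

t = (3.053 − 5.574) / 1.197 = -2.106.
df = n − k − 1 = 21 − 3 − 1 = 17.
One-sided p = P(T_{17} < t) ≈ 0.0252.
So 0.01 ≤ p < 0.05.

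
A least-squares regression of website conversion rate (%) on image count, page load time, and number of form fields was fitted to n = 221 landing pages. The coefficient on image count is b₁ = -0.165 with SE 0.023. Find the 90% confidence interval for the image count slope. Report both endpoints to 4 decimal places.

df = n − k − 1 = 221 − 3 − 1 = 217.
t* = t_{0.05, 217} = 1.651906.
Margin = t* × SE = 1.651906 × 0.023 = 0.037994.
CI: -0.165 ± 0.037994 → (-0.2030, -0.1270).
With 90% confidence, each one-unit increase in image count is associated with a change of between -0.2030 and -0.1270 % in website conversion rate, holding the other predictors fixed.

(-0.2030, -0.1270)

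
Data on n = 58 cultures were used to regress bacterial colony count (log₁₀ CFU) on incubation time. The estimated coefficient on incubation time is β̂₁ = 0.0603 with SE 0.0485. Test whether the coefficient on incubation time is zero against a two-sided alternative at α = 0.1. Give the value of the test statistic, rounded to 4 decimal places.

t = 1.2433

H₀: β₁ = 0 vs H₁: β₁ ≠ 0.
t = (β̂₁ − β₁⁰)/SE = 0.0603 / 0.0485 = 1.2433.
df = n − 2 = 58 − 2 = 56.
Two-sided p ≈ 0.2189, which is ≥ 0.1, so fail to reject H₀.
The data do not give significant evidence of an association between incubation time and bacterial colony count.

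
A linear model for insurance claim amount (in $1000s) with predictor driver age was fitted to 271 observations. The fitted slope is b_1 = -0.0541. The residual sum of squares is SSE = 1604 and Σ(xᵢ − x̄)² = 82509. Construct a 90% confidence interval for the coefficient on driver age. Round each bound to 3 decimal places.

(-0.068, -0.040)

MSE = SSE/(n − 2) = 1604/269 = 5.96283.
SE(b_1) = √(MSE/Sₓₓ) = √(5.96283/82509) = 0.0085011.
df = n − 2 = 269.
t* = t_{0.05, 269} = 1.650538.
Margin = t* × SE = 1.650538 × 0.0085011 = 0.01403.
CI: -0.0541 ± 0.01403 → (-0.068, -0.040).
With 90% confidence, each one-unit increase in driver age is associated with a change of between -0.068 and -0.040 $1000s in insurance claim amount.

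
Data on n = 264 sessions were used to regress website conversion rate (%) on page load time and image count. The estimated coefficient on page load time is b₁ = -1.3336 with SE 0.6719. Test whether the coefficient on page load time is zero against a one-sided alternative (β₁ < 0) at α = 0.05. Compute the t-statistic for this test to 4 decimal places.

t = -1.9848

H₀: β₁ = 0 vs H₁: β₁ < 0.
t = (b₁ − β₁⁰)/SE = -1.3336 / 0.6719 = -1.9848.
df = n − k − 1 = 264 − 2 − 1 = 261.
One-sided p ≈ 0.0241, which is < 0.05, so reject H₀.
There is evidence that the true slope on page load time is negative, holding the other predictors fixed.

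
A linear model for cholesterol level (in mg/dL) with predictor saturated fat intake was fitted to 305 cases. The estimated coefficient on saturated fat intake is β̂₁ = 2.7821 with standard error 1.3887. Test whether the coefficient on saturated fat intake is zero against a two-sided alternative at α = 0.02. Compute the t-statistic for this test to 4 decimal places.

t = 2.0034

H₀: β₁ = 0 vs H₁: β₁ ≠ 0.
t = (β̂₁ − β₁⁰)/SE = 2.7821 / 1.3887 = 2.0034.
df = n − 2 = 305 − 2 = 303.
Two-sided p ≈ 0.0460, which is ≥ 0.02, so fail to reject H₀.
The data do not give significant evidence of an association between saturated fat intake and cholesterol level.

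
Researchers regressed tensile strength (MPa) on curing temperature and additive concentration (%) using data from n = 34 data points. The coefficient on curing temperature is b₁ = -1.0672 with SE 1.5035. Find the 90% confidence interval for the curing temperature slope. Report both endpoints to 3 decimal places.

(-3.616, 1.482)

df = n − k − 1 = 34 − 2 − 1 = 31.
t* = t_{0.05, 31} = 1.695519.
Margin = t* × SE = 1.695519 × 1.5035 = 2.54921.
CI: -1.0672 ± 2.54921 → (-3.616, 1.482).
With 90% confidence, each one-unit increase in curing temperature is associated with a change of between -3.616 and 1.482 MPa in tensile strength, holding the other predictors fixed.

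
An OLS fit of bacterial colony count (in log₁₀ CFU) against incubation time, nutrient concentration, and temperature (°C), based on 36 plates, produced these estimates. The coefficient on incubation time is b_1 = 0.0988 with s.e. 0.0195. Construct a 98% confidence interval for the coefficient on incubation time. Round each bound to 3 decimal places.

df = n − k − 1 = 36 − 3 − 1 = 32.
t* = t_{0.01, 32} = 2.448678.
Margin = t* × SE = 2.448678 × 0.0195 = 0.04775.
CI: 0.0988 ± 0.04775 → (0.051, 0.147).
With 98% confidence, each one-unit increase in incubation time is associated with a change of between 0.051 and 0.147 log₁₀ CFU in bacterial colony count, holding the other predictors fixed.

(0.051, 0.147)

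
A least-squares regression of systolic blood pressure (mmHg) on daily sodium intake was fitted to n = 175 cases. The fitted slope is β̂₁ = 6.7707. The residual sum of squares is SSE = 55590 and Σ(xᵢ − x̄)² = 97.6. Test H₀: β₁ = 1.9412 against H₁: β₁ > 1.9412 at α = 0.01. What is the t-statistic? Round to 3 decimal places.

t = 2.662

MSE = SSE/(n − 2) = 55590/173 = 321.329.
SE(β̂₁) = √(MSE/Sₓₓ) = √(321.329/97.6) = 1.81447.
t = (6.7707 − 1.9412) / 1.81447 = 2.662.
df = n − 2 = 173.
One-sided p ≈ 0.0043, which is < 0.01, so reject H₀.
There is evidence that the true slope on daily sodium intake exceeds 1.9412 mmHg per unit.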